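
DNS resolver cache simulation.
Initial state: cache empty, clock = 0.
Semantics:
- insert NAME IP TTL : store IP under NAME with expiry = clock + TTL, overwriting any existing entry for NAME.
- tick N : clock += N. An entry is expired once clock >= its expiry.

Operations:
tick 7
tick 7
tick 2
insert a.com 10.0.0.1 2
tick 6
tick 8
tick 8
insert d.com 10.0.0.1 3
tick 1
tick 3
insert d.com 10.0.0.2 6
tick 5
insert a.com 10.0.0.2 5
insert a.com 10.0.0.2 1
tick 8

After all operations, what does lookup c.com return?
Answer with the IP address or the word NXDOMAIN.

Answer: NXDOMAIN

Derivation:
Op 1: tick 7 -> clock=7.
Op 2: tick 7 -> clock=14.
Op 3: tick 2 -> clock=16.
Op 4: insert a.com -> 10.0.0.1 (expiry=16+2=18). clock=16
Op 5: tick 6 -> clock=22. purged={a.com}
Op 6: tick 8 -> clock=30.
Op 7: tick 8 -> clock=38.
Op 8: insert d.com -> 10.0.0.1 (expiry=38+3=41). clock=38
Op 9: tick 1 -> clock=39.
Op 10: tick 3 -> clock=42. purged={d.com}
Op 11: insert d.com -> 10.0.0.2 (expiry=42+6=48). clock=42
Op 12: tick 5 -> clock=47.
Op 13: insert a.com -> 10.0.0.2 (expiry=47+5=52). clock=47
Op 14: insert a.com -> 10.0.0.2 (expiry=47+1=48). clock=47
Op 15: tick 8 -> clock=55. purged={a.com,d.com}
lookup c.com: not in cache (expired or never inserted)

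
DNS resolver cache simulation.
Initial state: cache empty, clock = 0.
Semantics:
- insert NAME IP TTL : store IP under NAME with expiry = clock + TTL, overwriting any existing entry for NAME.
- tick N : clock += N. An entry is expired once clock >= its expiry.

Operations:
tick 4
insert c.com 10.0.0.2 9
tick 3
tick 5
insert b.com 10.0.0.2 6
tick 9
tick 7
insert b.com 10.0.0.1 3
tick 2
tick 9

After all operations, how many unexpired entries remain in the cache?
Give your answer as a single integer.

Op 1: tick 4 -> clock=4.
Op 2: insert c.com -> 10.0.0.2 (expiry=4+9=13). clock=4
Op 3: tick 3 -> clock=7.
Op 4: tick 5 -> clock=12.
Op 5: insert b.com -> 10.0.0.2 (expiry=12+6=18). clock=12
Op 6: tick 9 -> clock=21. purged={b.com,c.com}
Op 7: tick 7 -> clock=28.
Op 8: insert b.com -> 10.0.0.1 (expiry=28+3=31). clock=28
Op 9: tick 2 -> clock=30.
Op 10: tick 9 -> clock=39. purged={b.com}
Final cache (unexpired): {} -> size=0

Answer: 0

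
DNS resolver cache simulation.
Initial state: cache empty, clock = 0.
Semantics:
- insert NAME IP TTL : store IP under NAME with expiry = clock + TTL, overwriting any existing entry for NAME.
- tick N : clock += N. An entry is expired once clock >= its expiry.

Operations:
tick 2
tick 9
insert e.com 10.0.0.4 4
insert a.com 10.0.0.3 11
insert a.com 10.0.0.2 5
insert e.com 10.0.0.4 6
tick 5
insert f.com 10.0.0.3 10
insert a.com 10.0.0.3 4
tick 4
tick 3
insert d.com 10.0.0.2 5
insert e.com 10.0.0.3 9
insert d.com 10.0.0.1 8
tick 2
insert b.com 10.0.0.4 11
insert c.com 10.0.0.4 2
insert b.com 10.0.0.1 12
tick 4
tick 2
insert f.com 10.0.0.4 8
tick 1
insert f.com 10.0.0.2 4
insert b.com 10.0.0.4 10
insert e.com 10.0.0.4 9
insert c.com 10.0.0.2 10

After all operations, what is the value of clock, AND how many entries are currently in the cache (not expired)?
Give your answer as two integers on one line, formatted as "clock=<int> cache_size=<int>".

Answer: clock=32 cache_size=4

Derivation:
Op 1: tick 2 -> clock=2.
Op 2: tick 9 -> clock=11.
Op 3: insert e.com -> 10.0.0.4 (expiry=11+4=15). clock=11
Op 4: insert a.com -> 10.0.0.3 (expiry=11+11=22). clock=11
Op 5: insert a.com -> 10.0.0.2 (expiry=11+5=16). clock=11
Op 6: insert e.com -> 10.0.0.4 (expiry=11+6=17). clock=11
Op 7: tick 5 -> clock=16. purged={a.com}
Op 8: insert f.com -> 10.0.0.3 (expiry=16+10=26). clock=16
Op 9: insert a.com -> 10.0.0.3 (expiry=16+4=20). clock=16
Op 10: tick 4 -> clock=20. purged={a.com,e.com}
Op 11: tick 3 -> clock=23.
Op 12: insert d.com -> 10.0.0.2 (expiry=23+5=28). clock=23
Op 13: insert e.com -> 10.0.0.3 (expiry=23+9=32). clock=23
Op 14: insert d.com -> 10.0.0.1 (expiry=23+8=31). clock=23
Op 15: tick 2 -> clock=25.
Op 16: insert b.com -> 10.0.0.4 (expiry=25+11=36). clock=25
Op 17: insert c.com -> 10.0.0.4 (expiry=25+2=27). clock=25
Op 18: insert b.com -> 10.0.0.1 (expiry=25+12=37). clock=25
Op 19: tick 4 -> clock=29. purged={c.com,f.com}
Op 20: tick 2 -> clock=31. purged={d.com}
Op 21: insert f.com -> 10.0.0.4 (expiry=31+8=39). clock=31
Op 22: tick 1 -> clock=32. purged={e.com}
Op 23: insert f.com -> 10.0.0.2 (expiry=32+4=36). clock=32
Op 24: insert b.com -> 10.0.0.4 (expiry=32+10=42). clock=32
Op 25: insert e.com -> 10.0.0.4 (expiry=32+9=41). clock=32
Op 26: insert c.com -> 10.0.0.2 (expiry=32+10=42). clock=32
Final clock = 32
Final cache (unexpired): {b.com,c.com,e.com,f.com} -> size=4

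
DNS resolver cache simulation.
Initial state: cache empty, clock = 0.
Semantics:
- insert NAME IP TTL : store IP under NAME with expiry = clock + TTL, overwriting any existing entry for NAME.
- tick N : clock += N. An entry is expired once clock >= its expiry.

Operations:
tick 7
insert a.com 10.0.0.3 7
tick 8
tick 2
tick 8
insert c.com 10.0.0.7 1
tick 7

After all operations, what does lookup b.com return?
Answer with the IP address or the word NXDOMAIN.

Answer: NXDOMAIN

Derivation:
Op 1: tick 7 -> clock=7.
Op 2: insert a.com -> 10.0.0.3 (expiry=7+7=14). clock=7
Op 3: tick 8 -> clock=15. purged={a.com}
Op 4: tick 2 -> clock=17.
Op 5: tick 8 -> clock=25.
Op 6: insert c.com -> 10.0.0.7 (expiry=25+1=26). clock=25
Op 7: tick 7 -> clock=32. purged={c.com}
lookup b.com: not in cache (expired or never inserted)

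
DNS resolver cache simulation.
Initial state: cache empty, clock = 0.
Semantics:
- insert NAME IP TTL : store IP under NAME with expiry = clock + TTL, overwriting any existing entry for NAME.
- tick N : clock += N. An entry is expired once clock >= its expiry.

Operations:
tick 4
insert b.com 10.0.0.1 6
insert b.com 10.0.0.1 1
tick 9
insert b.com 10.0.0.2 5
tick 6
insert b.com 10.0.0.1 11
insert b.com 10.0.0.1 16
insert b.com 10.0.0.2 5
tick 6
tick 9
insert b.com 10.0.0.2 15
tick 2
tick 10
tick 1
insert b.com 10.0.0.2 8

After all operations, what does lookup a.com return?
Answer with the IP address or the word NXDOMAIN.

Op 1: tick 4 -> clock=4.
Op 2: insert b.com -> 10.0.0.1 (expiry=4+6=10). clock=4
Op 3: insert b.com -> 10.0.0.1 (expiry=4+1=5). clock=4
Op 4: tick 9 -> clock=13. purged={b.com}
Op 5: insert b.com -> 10.0.0.2 (expiry=13+5=18). clock=13
Op 6: tick 6 -> clock=19. purged={b.com}
Op 7: insert b.com -> 10.0.0.1 (expiry=19+11=30). clock=19
Op 8: insert b.com -> 10.0.0.1 (expiry=19+16=35). clock=19
Op 9: insert b.com -> 10.0.0.2 (expiry=19+5=24). clock=19
Op 10: tick 6 -> clock=25. purged={b.com}
Op 11: tick 9 -> clock=34.
Op 12: insert b.com -> 10.0.0.2 (expiry=34+15=49). clock=34
Op 13: tick 2 -> clock=36.
Op 14: tick 10 -> clock=46.
Op 15: tick 1 -> clock=47.
Op 16: insert b.com -> 10.0.0.2 (expiry=47+8=55). clock=47
lookup a.com: not in cache (expired or never inserted)

Answer: NXDOMAIN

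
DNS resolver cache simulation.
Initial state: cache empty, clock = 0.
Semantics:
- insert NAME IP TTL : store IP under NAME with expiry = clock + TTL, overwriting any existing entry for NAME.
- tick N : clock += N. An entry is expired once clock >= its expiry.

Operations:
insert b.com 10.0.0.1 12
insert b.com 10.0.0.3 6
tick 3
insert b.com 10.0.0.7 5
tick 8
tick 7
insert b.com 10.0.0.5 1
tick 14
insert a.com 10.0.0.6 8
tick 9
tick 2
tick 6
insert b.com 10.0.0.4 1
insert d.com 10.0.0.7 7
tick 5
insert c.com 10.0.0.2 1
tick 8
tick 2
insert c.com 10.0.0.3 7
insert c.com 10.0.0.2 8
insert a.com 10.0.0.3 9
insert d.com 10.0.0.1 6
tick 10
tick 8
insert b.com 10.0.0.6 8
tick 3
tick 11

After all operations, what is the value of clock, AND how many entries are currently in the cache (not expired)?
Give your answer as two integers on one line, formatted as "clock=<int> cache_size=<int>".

Op 1: insert b.com -> 10.0.0.1 (expiry=0+12=12). clock=0
Op 2: insert b.com -> 10.0.0.3 (expiry=0+6=6). clock=0
Op 3: tick 3 -> clock=3.
Op 4: insert b.com -> 10.0.0.7 (expiry=3+5=8). clock=3
Op 5: tick 8 -> clock=11. purged={b.com}
Op 6: tick 7 -> clock=18.
Op 7: insert b.com -> 10.0.0.5 (expiry=18+1=19). clock=18
Op 8: tick 14 -> clock=32. purged={b.com}
Op 9: insert a.com -> 10.0.0.6 (expiry=32+8=40). clock=32
Op 10: tick 9 -> clock=41. purged={a.com}
Op 11: tick 2 -> clock=43.
Op 12: tick 6 -> clock=49.
Op 13: insert b.com -> 10.0.0.4 (expiry=49+1=50). clock=49
Op 14: insert d.com -> 10.0.0.7 (expiry=49+7=56). clock=49
Op 15: tick 5 -> clock=54. purged={b.com}
Op 16: insert c.com -> 10.0.0.2 (expiry=54+1=55). clock=54
Op 17: tick 8 -> clock=62. purged={c.com,d.com}
Op 18: tick 2 -> clock=64.
Op 19: insert c.com -> 10.0.0.3 (expiry=64+7=71). clock=64
Op 20: insert c.com -> 10.0.0.2 (expiry=64+8=72). clock=64
Op 21: insert a.com -> 10.0.0.3 (expiry=64+9=73). clock=64
Op 22: insert d.com -> 10.0.0.1 (expiry=64+6=70). clock=64
Op 23: tick 10 -> clock=74. purged={a.com,c.com,d.com}
Op 24: tick 8 -> clock=82.
Op 25: insert b.com -> 10.0.0.6 (expiry=82+8=90). clock=82
Op 26: tick 3 -> clock=85.
Op 27: tick 11 -> clock=96. purged={b.com}
Final clock = 96
Final cache (unexpired): {} -> size=0

Answer: clock=96 cache_size=0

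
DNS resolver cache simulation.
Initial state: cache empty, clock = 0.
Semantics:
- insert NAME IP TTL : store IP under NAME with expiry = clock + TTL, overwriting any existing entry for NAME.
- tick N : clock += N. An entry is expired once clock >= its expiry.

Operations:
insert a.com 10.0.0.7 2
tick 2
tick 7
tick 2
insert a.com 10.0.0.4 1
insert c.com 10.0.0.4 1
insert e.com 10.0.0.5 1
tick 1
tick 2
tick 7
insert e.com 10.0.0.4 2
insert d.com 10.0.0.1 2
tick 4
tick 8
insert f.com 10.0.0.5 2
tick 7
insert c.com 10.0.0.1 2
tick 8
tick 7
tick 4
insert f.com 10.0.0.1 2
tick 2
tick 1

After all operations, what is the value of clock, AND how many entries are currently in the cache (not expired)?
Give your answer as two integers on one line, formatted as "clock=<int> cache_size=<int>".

Answer: clock=62 cache_size=0

Derivation:
Op 1: insert a.com -> 10.0.0.7 (expiry=0+2=2). clock=0
Op 2: tick 2 -> clock=2. purged={a.com}
Op 3: tick 7 -> clock=9.
Op 4: tick 2 -> clock=11.
Op 5: insert a.com -> 10.0.0.4 (expiry=11+1=12). clock=11
Op 6: insert c.com -> 10.0.0.4 (expiry=11+1=12). clock=11
Op 7: insert e.com -> 10.0.0.5 (expiry=11+1=12). clock=11
Op 8: tick 1 -> clock=12. purged={a.com,c.com,e.com}
Op 9: tick 2 -> clock=14.
Op 10: tick 7 -> clock=21.
Op 11: insert e.com -> 10.0.0.4 (expiry=21+2=23). clock=21
Op 12: insert d.com -> 10.0.0.1 (expiry=21+2=23). clock=21
Op 13: tick 4 -> clock=25. purged={d.com,e.com}
Op 14: tick 8 -> clock=33.
Op 15: insert f.com -> 10.0.0.5 (expiry=33+2=35). clock=33
Op 16: tick 7 -> clock=40. purged={f.com}
Op 17: insert c.com -> 10.0.0.1 (expiry=40+2=42). clock=40
Op 18: tick 8 -> clock=48. purged={c.com}
Op 19: tick 7 -> clock=55.
Op 20: tick 4 -> clock=59.
Op 21: insert f.com -> 10.0.0.1 (expiry=59+2=61). clock=59
Op 22: tick 2 -> clock=61. purged={f.com}
Op 23: tick 1 -> clock=62.
Final clock = 62
Final cache (unexpired): {} -> size=0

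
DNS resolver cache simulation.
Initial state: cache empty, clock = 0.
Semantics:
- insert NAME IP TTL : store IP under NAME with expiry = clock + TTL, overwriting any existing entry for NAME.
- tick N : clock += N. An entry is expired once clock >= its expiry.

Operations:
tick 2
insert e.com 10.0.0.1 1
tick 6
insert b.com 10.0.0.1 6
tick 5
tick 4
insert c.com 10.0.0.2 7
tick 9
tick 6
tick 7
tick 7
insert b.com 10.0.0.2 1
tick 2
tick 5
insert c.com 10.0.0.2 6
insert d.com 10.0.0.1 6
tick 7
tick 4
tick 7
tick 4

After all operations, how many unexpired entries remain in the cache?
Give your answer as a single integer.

Answer: 0

Derivation:
Op 1: tick 2 -> clock=2.
Op 2: insert e.com -> 10.0.0.1 (expiry=2+1=3). clock=2
Op 3: tick 6 -> clock=8. purged={e.com}
Op 4: insert b.com -> 10.0.0.1 (expiry=8+6=14). clock=8
Op 5: tick 5 -> clock=13.
Op 6: tick 4 -> clock=17. purged={b.com}
Op 7: insert c.com -> 10.0.0.2 (expiry=17+7=24). clock=17
Op 8: tick 9 -> clock=26. purged={c.com}
Op 9: tick 6 -> clock=32.
Op 10: tick 7 -> clock=39.
Op 11: tick 7 -> clock=46.
Op 12: insert b.com -> 10.0.0.2 (expiry=46+1=47). clock=46
Op 13: tick 2 -> clock=48. purged={b.com}
Op 14: tick 5 -> clock=53.
Op 15: insert c.com -> 10.0.0.2 (expiry=53+6=59). clock=53
Op 16: insert d.com -> 10.0.0.1 (expiry=53+6=59). clock=53
Op 17: tick 7 -> clock=60. purged={c.com,d.com}
Op 18: tick 4 -> clock=64.
Op 19: tick 7 -> clock=71.
Op 20: tick 4 -> clock=75.
Final cache (unexpired): {} -> size=0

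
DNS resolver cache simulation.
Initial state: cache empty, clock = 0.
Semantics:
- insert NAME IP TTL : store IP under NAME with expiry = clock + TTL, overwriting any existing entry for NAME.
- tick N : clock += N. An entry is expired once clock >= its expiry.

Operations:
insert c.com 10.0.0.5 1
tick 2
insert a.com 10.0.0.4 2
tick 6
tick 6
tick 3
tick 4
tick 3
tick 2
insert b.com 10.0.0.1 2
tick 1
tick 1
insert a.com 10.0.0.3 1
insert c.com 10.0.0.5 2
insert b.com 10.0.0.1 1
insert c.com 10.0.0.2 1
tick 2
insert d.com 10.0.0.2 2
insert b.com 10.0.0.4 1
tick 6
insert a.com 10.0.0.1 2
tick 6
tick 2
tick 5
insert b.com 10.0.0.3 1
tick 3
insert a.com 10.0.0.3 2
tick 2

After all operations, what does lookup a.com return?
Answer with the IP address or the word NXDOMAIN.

Op 1: insert c.com -> 10.0.0.5 (expiry=0+1=1). clock=0
Op 2: tick 2 -> clock=2. purged={c.com}
Op 3: insert a.com -> 10.0.0.4 (expiry=2+2=4). clock=2
Op 4: tick 6 -> clock=8. purged={a.com}
Op 5: tick 6 -> clock=14.
Op 6: tick 3 -> clock=17.
Op 7: tick 4 -> clock=21.
Op 8: tick 3 -> clock=24.
Op 9: tick 2 -> clock=26.
Op 10: insert b.com -> 10.0.0.1 (expiry=26+2=28). clock=26
Op 11: tick 1 -> clock=27.
Op 12: tick 1 -> clock=28. purged={b.com}
Op 13: insert a.com -> 10.0.0.3 (expiry=28+1=29). clock=28
Op 14: insert c.com -> 10.0.0.5 (expiry=28+2=30). clock=28
Op 15: insert b.com -> 10.0.0.1 (expiry=28+1=29). clock=28
Op 16: insert c.com -> 10.0.0.2 (expiry=28+1=29). clock=28
Op 17: tick 2 -> clock=30. purged={a.com,b.com,c.com}
Op 18: insert d.com -> 10.0.0.2 (expiry=30+2=32). clock=30
Op 19: insert b.com -> 10.0.0.4 (expiry=30+1=31). clock=30
Op 20: tick 6 -> clock=36. purged={b.com,d.com}
Op 21: insert a.com -> 10.0.0.1 (expiry=36+2=38). clock=36
Op 22: tick 6 -> clock=42. purged={a.com}
Op 23: tick 2 -> clock=44.
Op 24: tick 5 -> clock=49.
Op 25: insert b.com -> 10.0.0.3 (expiry=49+1=50). clock=49
Op 26: tick 3 -> clock=52. purged={b.com}
Op 27: insert a.com -> 10.0.0.3 (expiry=52+2=54). clock=52
Op 28: tick 2 -> clock=54. purged={a.com}
lookup a.com: not in cache (expired or never inserted)

Answer: NXDOMAIN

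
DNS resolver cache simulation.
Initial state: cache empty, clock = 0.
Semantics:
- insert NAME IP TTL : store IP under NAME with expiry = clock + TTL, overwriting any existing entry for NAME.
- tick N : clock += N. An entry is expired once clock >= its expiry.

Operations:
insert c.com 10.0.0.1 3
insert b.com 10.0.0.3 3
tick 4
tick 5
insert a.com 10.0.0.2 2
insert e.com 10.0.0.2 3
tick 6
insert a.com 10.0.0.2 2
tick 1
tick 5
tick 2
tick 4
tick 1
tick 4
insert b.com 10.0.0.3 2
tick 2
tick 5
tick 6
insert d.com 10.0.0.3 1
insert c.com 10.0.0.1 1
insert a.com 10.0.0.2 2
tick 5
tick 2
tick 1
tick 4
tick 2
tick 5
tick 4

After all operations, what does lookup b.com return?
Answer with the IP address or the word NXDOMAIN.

Answer: NXDOMAIN

Derivation:
Op 1: insert c.com -> 10.0.0.1 (expiry=0+3=3). clock=0
Op 2: insert b.com -> 10.0.0.3 (expiry=0+3=3). clock=0
Op 3: tick 4 -> clock=4. purged={b.com,c.com}
Op 4: tick 5 -> clock=9.
Op 5: insert a.com -> 10.0.0.2 (expiry=9+2=11). clock=9
Op 6: insert e.com -> 10.0.0.2 (expiry=9+3=12). clock=9
Op 7: tick 6 -> clock=15. purged={a.com,e.com}
Op 8: insert a.com -> 10.0.0.2 (expiry=15+2=17). clock=15
Op 9: tick 1 -> clock=16.
Op 10: tick 5 -> clock=21. purged={a.com}
Op 11: tick 2 -> clock=23.
Op 12: tick 4 -> clock=27.
Op 13: tick 1 -> clock=28.
Op 14: tick 4 -> clock=32.
Op 15: insert b.com -> 10.0.0.3 (expiry=32+2=34). clock=32
Op 16: tick 2 -> clock=34. purged={b.com}
Op 17: tick 5 -> clock=39.
Op 18: tick 6 -> clock=45.
Op 19: insert d.com -> 10.0.0.3 (expiry=45+1=46). clock=45
Op 20: insert c.com -> 10.0.0.1 (expiry=45+1=46). clock=45
Op 21: insert a.com -> 10.0.0.2 (expiry=45+2=47). clock=45
Op 22: tick 5 -> clock=50. purged={a.com,c.com,d.com}
Op 23: tick 2 -> clock=52.
Op 24: tick 1 -> clock=53.
Op 25: tick 4 -> clock=57.
Op 26: tick 2 -> clock=59.
Op 27: tick 5 -> clock=64.
Op 28: tick 4 -> clock=68.
lookup b.com: not in cache (expired or never inserted)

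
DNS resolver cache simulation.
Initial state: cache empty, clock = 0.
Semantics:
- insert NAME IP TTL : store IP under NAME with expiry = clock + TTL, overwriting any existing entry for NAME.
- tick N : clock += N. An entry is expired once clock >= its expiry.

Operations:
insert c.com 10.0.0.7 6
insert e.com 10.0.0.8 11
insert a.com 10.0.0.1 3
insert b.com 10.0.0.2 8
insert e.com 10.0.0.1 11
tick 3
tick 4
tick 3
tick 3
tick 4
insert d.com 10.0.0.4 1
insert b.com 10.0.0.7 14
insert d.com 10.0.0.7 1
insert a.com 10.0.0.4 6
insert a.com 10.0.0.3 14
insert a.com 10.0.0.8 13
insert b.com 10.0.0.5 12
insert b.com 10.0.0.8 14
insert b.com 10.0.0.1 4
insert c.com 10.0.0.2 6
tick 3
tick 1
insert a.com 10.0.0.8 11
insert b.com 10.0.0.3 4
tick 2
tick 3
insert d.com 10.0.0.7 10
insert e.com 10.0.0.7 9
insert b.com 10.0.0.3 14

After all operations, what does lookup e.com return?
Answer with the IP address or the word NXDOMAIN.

Op 1: insert c.com -> 10.0.0.7 (expiry=0+6=6). clock=0
Op 2: insert e.com -> 10.0.0.8 (expiry=0+11=11). clock=0
Op 3: insert a.com -> 10.0.0.1 (expiry=0+3=3). clock=0
Op 4: insert b.com -> 10.0.0.2 (expiry=0+8=8). clock=0
Op 5: insert e.com -> 10.0.0.1 (expiry=0+11=11). clock=0
Op 6: tick 3 -> clock=3. purged={a.com}
Op 7: tick 4 -> clock=7. purged={c.com}
Op 8: tick 3 -> clock=10. purged={b.com}
Op 9: tick 3 -> clock=13. purged={e.com}
Op 10: tick 4 -> clock=17.
Op 11: insert d.com -> 10.0.0.4 (expiry=17+1=18). clock=17
Op 12: insert b.com -> 10.0.0.7 (expiry=17+14=31). clock=17
Op 13: insert d.com -> 10.0.0.7 (expiry=17+1=18). clock=17
Op 14: insert a.com -> 10.0.0.4 (expiry=17+6=23). clock=17
Op 15: insert a.com -> 10.0.0.3 (expiry=17+14=31). clock=17
Op 16: insert a.com -> 10.0.0.8 (expiry=17+13=30). clock=17
Op 17: insert b.com -> 10.0.0.5 (expiry=17+12=29). clock=17
Op 18: insert b.com -> 10.0.0.8 (expiry=17+14=31). clock=17
Op 19: insert b.com -> 10.0.0.1 (expiry=17+4=21). clock=17
Op 20: insert c.com -> 10.0.0.2 (expiry=17+6=23). clock=17
Op 21: tick 3 -> clock=20. purged={d.com}
Op 22: tick 1 -> clock=21. purged={b.com}
Op 23: insert a.com -> 10.0.0.8 (expiry=21+11=32). clock=21
Op 24: insert b.com -> 10.0.0.3 (expiry=21+4=25). clock=21
Op 25: tick 2 -> clock=23. purged={c.com}
Op 26: tick 3 -> clock=26. purged={b.com}
Op 27: insert d.com -> 10.0.0.7 (expiry=26+10=36). clock=26
Op 28: insert e.com -> 10.0.0.7 (expiry=26+9=35). clock=26
Op 29: insert b.com -> 10.0.0.3 (expiry=26+14=40). clock=26
lookup e.com: present, ip=10.0.0.7 expiry=35 > clock=26

Answer: 10.0.0.7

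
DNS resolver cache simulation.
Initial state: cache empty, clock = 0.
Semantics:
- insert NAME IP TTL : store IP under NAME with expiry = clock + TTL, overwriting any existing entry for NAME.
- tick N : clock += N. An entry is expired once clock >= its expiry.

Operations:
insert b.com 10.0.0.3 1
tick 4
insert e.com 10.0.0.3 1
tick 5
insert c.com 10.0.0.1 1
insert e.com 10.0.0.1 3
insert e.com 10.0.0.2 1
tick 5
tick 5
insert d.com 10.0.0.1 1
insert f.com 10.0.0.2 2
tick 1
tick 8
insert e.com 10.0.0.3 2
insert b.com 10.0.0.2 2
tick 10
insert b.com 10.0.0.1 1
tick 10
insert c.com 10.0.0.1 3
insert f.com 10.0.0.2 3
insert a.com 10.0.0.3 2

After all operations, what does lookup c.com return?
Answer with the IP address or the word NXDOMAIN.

Op 1: insert b.com -> 10.0.0.3 (expiry=0+1=1). clock=0
Op 2: tick 4 -> clock=4. purged={b.com}
Op 3: insert e.com -> 10.0.0.3 (expiry=4+1=5). clock=4
Op 4: tick 5 -> clock=9. purged={e.com}
Op 5: insert c.com -> 10.0.0.1 (expiry=9+1=10). clock=9
Op 6: insert e.com -> 10.0.0.1 (expiry=9+3=12). clock=9
Op 7: insert e.com -> 10.0.0.2 (expiry=9+1=10). clock=9
Op 8: tick 5 -> clock=14. purged={c.com,e.com}
Op 9: tick 5 -> clock=19.
Op 10: insert d.com -> 10.0.0.1 (expiry=19+1=20). clock=19
Op 11: insert f.com -> 10.0.0.2 (expiry=19+2=21). clock=19
Op 12: tick 1 -> clock=20. purged={d.com}
Op 13: tick 8 -> clock=28. purged={f.com}
Op 14: insert e.com -> 10.0.0.3 (expiry=28+2=30). clock=28
Op 15: insert b.com -> 10.0.0.2 (expiry=28+2=30). clock=28
Op 16: tick 10 -> clock=38. purged={b.com,e.com}
Op 17: insert b.com -> 10.0.0.1 (expiry=38+1=39). clock=38
Op 18: tick 10 -> clock=48. purged={b.com}
Op 19: insert c.com -> 10.0.0.1 (expiry=48+3=51). clock=48
Op 20: insert f.com -> 10.0.0.2 (expiry=48+3=51). clock=48
Op 21: insert a.com -> 10.0.0.3 (expiry=48+2=50). clock=48
lookup c.com: present, ip=10.0.0.1 expiry=51 > clock=48

Answer: 10.0.0.1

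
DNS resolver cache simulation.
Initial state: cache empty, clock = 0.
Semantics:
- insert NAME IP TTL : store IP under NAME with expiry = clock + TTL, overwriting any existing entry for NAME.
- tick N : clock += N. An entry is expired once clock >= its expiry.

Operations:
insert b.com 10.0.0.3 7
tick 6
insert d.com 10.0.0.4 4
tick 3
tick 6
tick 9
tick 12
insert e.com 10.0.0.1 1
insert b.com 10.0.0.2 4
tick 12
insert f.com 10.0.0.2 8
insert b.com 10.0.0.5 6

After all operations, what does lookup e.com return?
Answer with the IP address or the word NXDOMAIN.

Op 1: insert b.com -> 10.0.0.3 (expiry=0+7=7). clock=0
Op 2: tick 6 -> clock=6.
Op 3: insert d.com -> 10.0.0.4 (expiry=6+4=10). clock=6
Op 4: tick 3 -> clock=9. purged={b.com}
Op 5: tick 6 -> clock=15. purged={d.com}
Op 6: tick 9 -> clock=24.
Op 7: tick 12 -> clock=36.
Op 8: insert e.com -> 10.0.0.1 (expiry=36+1=37). clock=36
Op 9: insert b.com -> 10.0.0.2 (expiry=36+4=40). clock=36
Op 10: tick 12 -> clock=48. purged={b.com,e.com}
Op 11: insert f.com -> 10.0.0.2 (expiry=48+8=56). clock=48
Op 12: insert b.com -> 10.0.0.5 (expiry=48+6=54). clock=48
lookup e.com: not in cache (expired or never inserted)

Answer: NXDOMAIN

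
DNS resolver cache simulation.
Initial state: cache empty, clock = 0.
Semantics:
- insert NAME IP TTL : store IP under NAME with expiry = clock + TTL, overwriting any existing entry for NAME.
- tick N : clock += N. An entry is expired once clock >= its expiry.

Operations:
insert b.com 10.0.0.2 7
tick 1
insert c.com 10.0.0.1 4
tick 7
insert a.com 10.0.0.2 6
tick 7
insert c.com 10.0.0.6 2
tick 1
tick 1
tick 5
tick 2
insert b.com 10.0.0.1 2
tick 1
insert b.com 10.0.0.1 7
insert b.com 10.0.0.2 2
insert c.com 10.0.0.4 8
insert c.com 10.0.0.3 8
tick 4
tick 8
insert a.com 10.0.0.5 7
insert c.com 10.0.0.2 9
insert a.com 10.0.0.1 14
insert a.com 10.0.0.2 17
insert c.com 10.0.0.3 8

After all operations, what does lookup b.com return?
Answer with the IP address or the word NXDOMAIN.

Op 1: insert b.com -> 10.0.0.2 (expiry=0+7=7). clock=0
Op 2: tick 1 -> clock=1.
Op 3: insert c.com -> 10.0.0.1 (expiry=1+4=5). clock=1
Op 4: tick 7 -> clock=8. purged={b.com,c.com}
Op 5: insert a.com -> 10.0.0.2 (expiry=8+6=14). clock=8
Op 6: tick 7 -> clock=15. purged={a.com}
Op 7: insert c.com -> 10.0.0.6 (expiry=15+2=17). clock=15
Op 8: tick 1 -> clock=16.
Op 9: tick 1 -> clock=17. purged={c.com}
Op 10: tick 5 -> clock=22.
Op 11: tick 2 -> clock=24.
Op 12: insert b.com -> 10.0.0.1 (expiry=24+2=26). clock=24
Op 13: tick 1 -> clock=25.
Op 14: insert b.com -> 10.0.0.1 (expiry=25+7=32). clock=25
Op 15: insert b.com -> 10.0.0.2 (expiry=25+2=27). clock=25
Op 16: insert c.com -> 10.0.0.4 (expiry=25+8=33). clock=25
Op 17: insert c.com -> 10.0.0.3 (expiry=25+8=33). clock=25
Op 18: tick 4 -> clock=29. purged={b.com}
Op 19: tick 8 -> clock=37. purged={c.com}
Op 20: insert a.com -> 10.0.0.5 (expiry=37+7=44). clock=37
Op 21: insert c.com -> 10.0.0.2 (expiry=37+9=46). clock=37
Op 22: insert a.com -> 10.0.0.1 (expiry=37+14=51). clock=37
Op 23: insert a.com -> 10.0.0.2 (expiry=37+17=54). clock=37
Op 24: insert c.com -> 10.0.0.3 (expiry=37+8=45). clock=37
lookup b.com: not in cache (expired or never inserted)

Answer: NXDOMAIN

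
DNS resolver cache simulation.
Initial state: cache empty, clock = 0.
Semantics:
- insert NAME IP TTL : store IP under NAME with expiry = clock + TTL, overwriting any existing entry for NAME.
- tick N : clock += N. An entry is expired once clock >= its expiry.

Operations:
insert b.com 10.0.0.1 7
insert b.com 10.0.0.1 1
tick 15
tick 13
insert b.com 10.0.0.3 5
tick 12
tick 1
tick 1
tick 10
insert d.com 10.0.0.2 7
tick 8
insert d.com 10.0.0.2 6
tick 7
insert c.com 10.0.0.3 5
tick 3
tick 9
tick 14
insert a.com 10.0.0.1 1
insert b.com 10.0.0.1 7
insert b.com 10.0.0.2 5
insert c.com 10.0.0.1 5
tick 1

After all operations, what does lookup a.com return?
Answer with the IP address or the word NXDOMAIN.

Op 1: insert b.com -> 10.0.0.1 (expiry=0+7=7). clock=0
Op 2: insert b.com -> 10.0.0.1 (expiry=0+1=1). clock=0
Op 3: tick 15 -> clock=15. purged={b.com}
Op 4: tick 13 -> clock=28.
Op 5: insert b.com -> 10.0.0.3 (expiry=28+5=33). clock=28
Op 6: tick 12 -> clock=40. purged={b.com}
Op 7: tick 1 -> clock=41.
Op 8: tick 1 -> clock=42.
Op 9: tick 10 -> clock=52.
Op 10: insert d.com -> 10.0.0.2 (expiry=52+7=59). clock=52
Op 11: tick 8 -> clock=60. purged={d.com}
Op 12: insert d.com -> 10.0.0.2 (expiry=60+6=66). clock=60
Op 13: tick 7 -> clock=67. purged={d.com}
Op 14: insert c.com -> 10.0.0.3 (expiry=67+5=72). clock=67
Op 15: tick 3 -> clock=70.
Op 16: tick 9 -> clock=79. purged={c.com}
Op 17: tick 14 -> clock=93.
Op 18: insert a.com -> 10.0.0.1 (expiry=93+1=94). clock=93
Op 19: insert b.com -> 10.0.0.1 (expiry=93+7=100). clock=93
Op 20: insert b.com -> 10.0.0.2 (expiry=93+5=98). clock=93
Op 21: insert c.com -> 10.0.0.1 (expiry=93+5=98). clock=93
Op 22: tick 1 -> clock=94. purged={a.com}
lookup a.com: not in cache (expired or never inserted)

Answer: NXDOMAIN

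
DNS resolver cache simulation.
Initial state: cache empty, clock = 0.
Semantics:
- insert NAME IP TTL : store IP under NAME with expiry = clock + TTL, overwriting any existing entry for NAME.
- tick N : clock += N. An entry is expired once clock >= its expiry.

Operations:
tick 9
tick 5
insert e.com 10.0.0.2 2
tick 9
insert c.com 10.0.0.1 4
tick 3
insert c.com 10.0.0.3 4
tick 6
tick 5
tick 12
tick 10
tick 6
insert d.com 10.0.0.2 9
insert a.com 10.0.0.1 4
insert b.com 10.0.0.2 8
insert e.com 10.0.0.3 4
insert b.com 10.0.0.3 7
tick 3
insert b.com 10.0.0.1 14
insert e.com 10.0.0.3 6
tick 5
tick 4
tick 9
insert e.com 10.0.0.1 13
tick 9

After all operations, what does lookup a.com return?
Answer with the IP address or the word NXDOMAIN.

Answer: NXDOMAIN

Derivation:
Op 1: tick 9 -> clock=9.
Op 2: tick 5 -> clock=14.
Op 3: insert e.com -> 10.0.0.2 (expiry=14+2=16). clock=14
Op 4: tick 9 -> clock=23. purged={e.com}
Op 5: insert c.com -> 10.0.0.1 (expiry=23+4=27). clock=23
Op 6: tick 3 -> clock=26.
Op 7: insert c.com -> 10.0.0.3 (expiry=26+4=30). clock=26
Op 8: tick 6 -> clock=32. purged={c.com}
Op 9: tick 5 -> clock=37.
Op 10: tick 12 -> clock=49.
Op 11: tick 10 -> clock=59.
Op 12: tick 6 -> clock=65.
Op 13: insert d.com -> 10.0.0.2 (expiry=65+9=74). clock=65
Op 14: insert a.com -> 10.0.0.1 (expiry=65+4=69). clock=65
Op 15: insert b.com -> 10.0.0.2 (expiry=65+8=73). clock=65
Op 16: insert e.com -> 10.0.0.3 (expiry=65+4=69). clock=65
Op 17: insert b.com -> 10.0.0.3 (expiry=65+7=72). clock=65
Op 18: tick 3 -> clock=68.
Op 19: insert b.com -> 10.0.0.1 (expiry=68+14=82). clock=68
Op 20: insert e.com -> 10.0.0.3 (expiry=68+6=74). clock=68
Op 21: tick 5 -> clock=73. purged={a.com}
Op 22: tick 4 -> clock=77. purged={d.com,e.com}
Op 23: tick 9 -> clock=86. purged={b.com}
Op 24: insert e.com -> 10.0.0.1 (expiry=86+13=99). clock=86
Op 25: tick 9 -> clock=95.
lookup a.com: not in cache (expired or never inserted)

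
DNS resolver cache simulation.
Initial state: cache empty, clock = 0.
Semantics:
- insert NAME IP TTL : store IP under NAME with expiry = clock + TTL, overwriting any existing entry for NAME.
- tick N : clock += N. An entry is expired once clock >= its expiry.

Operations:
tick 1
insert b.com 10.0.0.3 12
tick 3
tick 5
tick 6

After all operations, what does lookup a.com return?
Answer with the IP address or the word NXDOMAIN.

Op 1: tick 1 -> clock=1.
Op 2: insert b.com -> 10.0.0.3 (expiry=1+12=13). clock=1
Op 3: tick 3 -> clock=4.
Op 4: tick 5 -> clock=9.
Op 5: tick 6 -> clock=15. purged={b.com}
lookup a.com: not in cache (expired or never inserted)

Answer: NXDOMAIN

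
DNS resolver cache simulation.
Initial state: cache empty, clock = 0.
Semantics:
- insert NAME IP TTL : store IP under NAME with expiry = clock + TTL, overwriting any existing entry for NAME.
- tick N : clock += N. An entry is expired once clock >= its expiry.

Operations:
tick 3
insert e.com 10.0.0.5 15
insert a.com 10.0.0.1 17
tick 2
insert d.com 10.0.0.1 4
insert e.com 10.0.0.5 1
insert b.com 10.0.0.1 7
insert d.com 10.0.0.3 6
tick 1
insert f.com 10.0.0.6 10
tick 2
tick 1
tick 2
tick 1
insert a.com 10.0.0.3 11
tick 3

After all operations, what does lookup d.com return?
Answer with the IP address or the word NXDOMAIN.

Op 1: tick 3 -> clock=3.
Op 2: insert e.com -> 10.0.0.5 (expiry=3+15=18). clock=3
Op 3: insert a.com -> 10.0.0.1 (expiry=3+17=20). clock=3
Op 4: tick 2 -> clock=5.
Op 5: insert d.com -> 10.0.0.1 (expiry=5+4=9). clock=5
Op 6: insert e.com -> 10.0.0.5 (expiry=5+1=6). clock=5
Op 7: insert b.com -> 10.0.0.1 (expiry=5+7=12). clock=5
Op 8: insert d.com -> 10.0.0.3 (expiry=5+6=11). clock=5
Op 9: tick 1 -> clock=6. purged={e.com}
Op 10: insert f.com -> 10.0.0.6 (expiry=6+10=16). clock=6
Op 11: tick 2 -> clock=8.
Op 12: tick 1 -> clock=9.
Op 13: tick 2 -> clock=11. purged={d.com}
Op 14: tick 1 -> clock=12. purged={b.com}
Op 15: insert a.com -> 10.0.0.3 (expiry=12+11=23). clock=12
Op 16: tick 3 -> clock=15.
lookup d.com: not in cache (expired or never inserted)

Answer: NXDOMAIN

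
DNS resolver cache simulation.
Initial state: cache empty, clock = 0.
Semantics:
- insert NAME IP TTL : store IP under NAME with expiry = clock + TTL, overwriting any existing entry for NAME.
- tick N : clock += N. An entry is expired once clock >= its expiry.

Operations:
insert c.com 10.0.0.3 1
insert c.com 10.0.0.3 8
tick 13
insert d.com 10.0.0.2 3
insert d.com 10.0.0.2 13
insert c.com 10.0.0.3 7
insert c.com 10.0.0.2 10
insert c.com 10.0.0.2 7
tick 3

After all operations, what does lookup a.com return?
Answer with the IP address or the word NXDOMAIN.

Op 1: insert c.com -> 10.0.0.3 (expiry=0+1=1). clock=0
Op 2: insert c.com -> 10.0.0.3 (expiry=0+8=8). clock=0
Op 3: tick 13 -> clock=13. purged={c.com}
Op 4: insert d.com -> 10.0.0.2 (expiry=13+3=16). clock=13
Op 5: insert d.com -> 10.0.0.2 (expiry=13+13=26). clock=13
Op 6: insert c.com -> 10.0.0.3 (expiry=13+7=20). clock=13
Op 7: insert c.com -> 10.0.0.2 (expiry=13+10=23). clock=13
Op 8: insert c.com -> 10.0.0.2 (expiry=13+7=20). clock=13
Op 9: tick 3 -> clock=16.
lookup a.com: not in cache (expired or never inserted)

Answer: NXDOMAIN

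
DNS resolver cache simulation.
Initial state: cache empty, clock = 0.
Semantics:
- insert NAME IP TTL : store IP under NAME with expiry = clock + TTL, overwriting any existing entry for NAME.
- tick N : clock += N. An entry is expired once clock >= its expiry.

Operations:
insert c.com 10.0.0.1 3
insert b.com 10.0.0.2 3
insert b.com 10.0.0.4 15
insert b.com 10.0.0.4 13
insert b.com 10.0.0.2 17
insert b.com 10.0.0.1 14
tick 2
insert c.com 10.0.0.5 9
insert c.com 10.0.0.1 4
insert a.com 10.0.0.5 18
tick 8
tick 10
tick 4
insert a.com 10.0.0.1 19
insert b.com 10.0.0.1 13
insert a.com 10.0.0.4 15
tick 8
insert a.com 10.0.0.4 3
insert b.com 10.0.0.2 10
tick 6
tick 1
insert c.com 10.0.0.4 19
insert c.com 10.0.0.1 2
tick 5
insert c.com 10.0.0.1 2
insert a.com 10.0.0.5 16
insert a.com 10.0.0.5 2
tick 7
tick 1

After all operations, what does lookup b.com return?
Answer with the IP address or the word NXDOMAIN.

Op 1: insert c.com -> 10.0.0.1 (expiry=0+3=3). clock=0
Op 2: insert b.com -> 10.0.0.2 (expiry=0+3=3). clock=0
Op 3: insert b.com -> 10.0.0.4 (expiry=0+15=15). clock=0
Op 4: insert b.com -> 10.0.0.4 (expiry=0+13=13). clock=0
Op 5: insert b.com -> 10.0.0.2 (expiry=0+17=17). clock=0
Op 6: insert b.com -> 10.0.0.1 (expiry=0+14=14). clock=0
Op 7: tick 2 -> clock=2.
Op 8: insert c.com -> 10.0.0.5 (expiry=2+9=11). clock=2
Op 9: insert c.com -> 10.0.0.1 (expiry=2+4=6). clock=2
Op 10: insert a.com -> 10.0.0.5 (expiry=2+18=20). clock=2
Op 11: tick 8 -> clock=10. purged={c.com}
Op 12: tick 10 -> clock=20. purged={a.com,b.com}
Op 13: tick 4 -> clock=24.
Op 14: insert a.com -> 10.0.0.1 (expiry=24+19=43). clock=24
Op 15: insert b.com -> 10.0.0.1 (expiry=24+13=37). clock=24
Op 16: insert a.com -> 10.0.0.4 (expiry=24+15=39). clock=24
Op 17: tick 8 -> clock=32.
Op 18: insert a.com -> 10.0.0.4 (expiry=32+3=35). clock=32
Op 19: insert b.com -> 10.0.0.2 (expiry=32+10=42). clock=32
Op 20: tick 6 -> clock=38. purged={a.com}
Op 21: tick 1 -> clock=39.
Op 22: insert c.com -> 10.0.0.4 (expiry=39+19=58). clock=39
Op 23: insert c.com -> 10.0.0.1 (expiry=39+2=41). clock=39
Op 24: tick 5 -> clock=44. purged={b.com,c.com}
Op 25: insert c.com -> 10.0.0.1 (expiry=44+2=46). clock=44
Op 26: insert a.com -> 10.0.0.5 (expiry=44+16=60). clock=44
Op 27: insert a.com -> 10.0.0.5 (expiry=44+2=46). clock=44
Op 28: tick 7 -> clock=51. purged={a.com,c.com}
Op 29: tick 1 -> clock=52.
lookup b.com: not in cache (expired or never inserted)

Answer: NXDOMAIN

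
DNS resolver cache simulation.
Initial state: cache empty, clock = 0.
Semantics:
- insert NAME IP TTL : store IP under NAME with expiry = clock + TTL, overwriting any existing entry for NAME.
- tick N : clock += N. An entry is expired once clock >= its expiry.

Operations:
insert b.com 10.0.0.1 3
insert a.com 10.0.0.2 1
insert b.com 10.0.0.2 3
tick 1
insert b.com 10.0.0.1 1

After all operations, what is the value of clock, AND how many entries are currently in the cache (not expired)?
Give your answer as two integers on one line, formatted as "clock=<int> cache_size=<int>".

Op 1: insert b.com -> 10.0.0.1 (expiry=0+3=3). clock=0
Op 2: insert a.com -> 10.0.0.2 (expiry=0+1=1). clock=0
Op 3: insert b.com -> 10.0.0.2 (expiry=0+3=3). clock=0
Op 4: tick 1 -> clock=1. purged={a.com}
Op 5: insert b.com -> 10.0.0.1 (expiry=1+1=2). clock=1
Final clock = 1
Final cache (unexpired): {b.com} -> size=1

Answer: clock=1 cache_size=1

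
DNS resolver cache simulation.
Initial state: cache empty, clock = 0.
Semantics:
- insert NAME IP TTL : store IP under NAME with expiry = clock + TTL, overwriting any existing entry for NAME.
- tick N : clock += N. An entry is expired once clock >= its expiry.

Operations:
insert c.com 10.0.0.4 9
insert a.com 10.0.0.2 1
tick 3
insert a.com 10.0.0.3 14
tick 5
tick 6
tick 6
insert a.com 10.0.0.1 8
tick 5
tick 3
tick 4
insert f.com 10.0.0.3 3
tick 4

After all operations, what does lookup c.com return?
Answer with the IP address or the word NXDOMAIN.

Op 1: insert c.com -> 10.0.0.4 (expiry=0+9=9). clock=0
Op 2: insert a.com -> 10.0.0.2 (expiry=0+1=1). clock=0
Op 3: tick 3 -> clock=3. purged={a.com}
Op 4: insert a.com -> 10.0.0.3 (expiry=3+14=17). clock=3
Op 5: tick 5 -> clock=8.
Op 6: tick 6 -> clock=14. purged={c.com}
Op 7: tick 6 -> clock=20. purged={a.com}
Op 8: insert a.com -> 10.0.0.1 (expiry=20+8=28). clock=20
Op 9: tick 5 -> clock=25.
Op 10: tick 3 -> clock=28. purged={a.com}
Op 11: tick 4 -> clock=32.
Op 12: insert f.com -> 10.0.0.3 (expiry=32+3=35). clock=32
Op 13: tick 4 -> clock=36. purged={f.com}
lookup c.com: not in cache (expired or never inserted)

Answer: NXDOMAIN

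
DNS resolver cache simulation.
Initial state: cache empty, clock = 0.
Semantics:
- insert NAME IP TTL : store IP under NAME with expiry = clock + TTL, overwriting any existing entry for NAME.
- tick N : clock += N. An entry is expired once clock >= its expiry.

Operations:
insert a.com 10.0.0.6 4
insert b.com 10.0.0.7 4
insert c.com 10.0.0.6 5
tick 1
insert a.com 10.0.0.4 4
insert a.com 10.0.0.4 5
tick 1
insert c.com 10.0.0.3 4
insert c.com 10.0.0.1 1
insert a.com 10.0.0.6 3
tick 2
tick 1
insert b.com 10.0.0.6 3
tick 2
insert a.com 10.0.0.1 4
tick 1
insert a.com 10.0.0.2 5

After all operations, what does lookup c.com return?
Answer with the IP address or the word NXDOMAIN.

Answer: NXDOMAIN

Derivation:
Op 1: insert a.com -> 10.0.0.6 (expiry=0+4=4). clock=0
Op 2: insert b.com -> 10.0.0.7 (expiry=0+4=4). clock=0
Op 3: insert c.com -> 10.0.0.6 (expiry=0+5=5). clock=0
Op 4: tick 1 -> clock=1.
Op 5: insert a.com -> 10.0.0.4 (expiry=1+4=5). clock=1
Op 6: insert a.com -> 10.0.0.4 (expiry=1+5=6). clock=1
Op 7: tick 1 -> clock=2.
Op 8: insert c.com -> 10.0.0.3 (expiry=2+4=6). clock=2
Op 9: insert c.com -> 10.0.0.1 (expiry=2+1=3). clock=2
Op 10: insert a.com -> 10.0.0.6 (expiry=2+3=5). clock=2
Op 11: tick 2 -> clock=4. purged={b.com,c.com}
Op 12: tick 1 -> clock=5. purged={a.com}
Op 13: insert b.com -> 10.0.0.6 (expiry=5+3=8). clock=5
Op 14: tick 2 -> clock=7.
Op 15: insert a.com -> 10.0.0.1 (expiry=7+4=11). clock=7
Op 16: tick 1 -> clock=8. purged={b.com}
Op 17: insert a.com -> 10.0.0.2 (expiry=8+5=13). clock=8
lookup c.com: not in cache (expired or never inserted)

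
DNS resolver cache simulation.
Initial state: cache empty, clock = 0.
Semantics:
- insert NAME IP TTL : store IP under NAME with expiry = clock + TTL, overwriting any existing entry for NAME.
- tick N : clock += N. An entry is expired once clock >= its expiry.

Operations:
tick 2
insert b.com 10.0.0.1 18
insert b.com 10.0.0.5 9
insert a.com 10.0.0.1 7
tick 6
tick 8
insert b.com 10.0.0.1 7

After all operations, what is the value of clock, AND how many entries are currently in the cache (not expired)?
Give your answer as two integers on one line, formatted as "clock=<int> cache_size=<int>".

Op 1: tick 2 -> clock=2.
Op 2: insert b.com -> 10.0.0.1 (expiry=2+18=20). clock=2
Op 3: insert b.com -> 10.0.0.5 (expiry=2+9=11). clock=2
Op 4: insert a.com -> 10.0.0.1 (expiry=2+7=9). clock=2
Op 5: tick 6 -> clock=8.
Op 6: tick 8 -> clock=16. purged={a.com,b.com}
Op 7: insert b.com -> 10.0.0.1 (expiry=16+7=23). clock=16
Final clock = 16
Final cache (unexpired): {b.com} -> size=1

Answer: clock=16 cache_size=1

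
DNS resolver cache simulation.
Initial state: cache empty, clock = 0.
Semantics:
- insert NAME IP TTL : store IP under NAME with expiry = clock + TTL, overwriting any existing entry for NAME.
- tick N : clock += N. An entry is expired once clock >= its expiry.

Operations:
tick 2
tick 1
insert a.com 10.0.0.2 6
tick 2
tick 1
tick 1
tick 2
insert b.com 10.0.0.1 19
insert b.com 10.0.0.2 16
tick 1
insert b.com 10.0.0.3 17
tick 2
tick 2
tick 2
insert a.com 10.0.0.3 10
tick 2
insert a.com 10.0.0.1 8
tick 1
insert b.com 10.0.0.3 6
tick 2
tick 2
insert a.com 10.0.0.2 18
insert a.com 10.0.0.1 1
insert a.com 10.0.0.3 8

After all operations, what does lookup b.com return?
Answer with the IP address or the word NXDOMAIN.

Op 1: tick 2 -> clock=2.
Op 2: tick 1 -> clock=3.
Op 3: insert a.com -> 10.0.0.2 (expiry=3+6=9). clock=3
Op 4: tick 2 -> clock=5.
Op 5: tick 1 -> clock=6.
Op 6: tick 1 -> clock=7.
Op 7: tick 2 -> clock=9. purged={a.com}
Op 8: insert b.com -> 10.0.0.1 (expiry=9+19=28). clock=9
Op 9: insert b.com -> 10.0.0.2 (expiry=9+16=25). clock=9
Op 10: tick 1 -> clock=10.
Op 11: insert b.com -> 10.0.0.3 (expiry=10+17=27). clock=10
Op 12: tick 2 -> clock=12.
Op 13: tick 2 -> clock=14.
Op 14: tick 2 -> clock=16.
Op 15: insert a.com -> 10.0.0.3 (expiry=16+10=26). clock=16
Op 16: tick 2 -> clock=18.
Op 17: insert a.com -> 10.0.0.1 (expiry=18+8=26). clock=18
Op 18: tick 1 -> clock=19.
Op 19: insert b.com -> 10.0.0.3 (expiry=19+6=25). clock=19
Op 20: tick 2 -> clock=21.
Op 21: tick 2 -> clock=23.
Op 22: insert a.com -> 10.0.0.2 (expiry=23+18=41). clock=23
Op 23: insert a.com -> 10.0.0.1 (expiry=23+1=24). clock=23
Op 24: insert a.com -> 10.0.0.3 (expiry=23+8=31). clock=23
lookup b.com: present, ip=10.0.0.3 expiry=25 > clock=23

Answer: 10.0.0.3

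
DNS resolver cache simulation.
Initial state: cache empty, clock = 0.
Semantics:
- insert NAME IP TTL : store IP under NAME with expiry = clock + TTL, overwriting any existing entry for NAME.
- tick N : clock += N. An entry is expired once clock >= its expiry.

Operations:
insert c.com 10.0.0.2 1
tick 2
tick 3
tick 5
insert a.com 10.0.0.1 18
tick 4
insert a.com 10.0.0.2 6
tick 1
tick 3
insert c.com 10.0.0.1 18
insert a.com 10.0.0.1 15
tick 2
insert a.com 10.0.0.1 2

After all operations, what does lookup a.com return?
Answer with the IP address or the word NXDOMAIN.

Answer: 10.0.0.1

Derivation:
Op 1: insert c.com -> 10.0.0.2 (expiry=0+1=1). clock=0
Op 2: tick 2 -> clock=2. purged={c.com}
Op 3: tick 3 -> clock=5.
Op 4: tick 5 -> clock=10.
Op 5: insert a.com -> 10.0.0.1 (expiry=10+18=28). clock=10
Op 6: tick 4 -> clock=14.
Op 7: insert a.com -> 10.0.0.2 (expiry=14+6=20). clock=14
Op 8: tick 1 -> clock=15.
Op 9: tick 3 -> clock=18.
Op 10: insert c.com -> 10.0.0.1 (expiry=18+18=36). clock=18
Op 11: insert a.com -> 10.0.0.1 (expiry=18+15=33). clock=18
Op 12: tick 2 -> clock=20.
Op 13: insert a.com -> 10.0.0.1 (expiry=20+2=22). clock=20
lookup a.com: present, ip=10.0.0.1 expiry=22 > clock=20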